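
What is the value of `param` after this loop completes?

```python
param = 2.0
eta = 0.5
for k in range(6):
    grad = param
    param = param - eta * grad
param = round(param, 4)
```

Gradient descent: w = 2.0 * (1 - 0.5)^6
`param` takes the values: 2.0 → 1.0 → 0.5 → 0.25 → 0.125 → 0.0625 → 0.03125 → 0.0312

Answer: 0.0312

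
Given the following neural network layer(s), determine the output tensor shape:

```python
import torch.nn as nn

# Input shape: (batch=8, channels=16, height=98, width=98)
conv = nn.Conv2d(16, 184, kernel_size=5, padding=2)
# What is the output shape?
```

Input: (8, 16, 98, 98) -> Output: (8, 184, 98, 98)

Answer: (8, 184, 98, 98)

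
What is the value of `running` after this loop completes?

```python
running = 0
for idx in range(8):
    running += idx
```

Sum of 0 to 7 = 28
`running` takes the values: 0 → 1 → 3 → 6 → 10 → 15 → 21 → 28

Answer: 28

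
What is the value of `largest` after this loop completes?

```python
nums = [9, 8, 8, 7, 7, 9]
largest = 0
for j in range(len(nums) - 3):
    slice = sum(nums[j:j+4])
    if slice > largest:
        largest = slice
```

Max sum of 4-element window in [9, 8, 8, 7, 7, 9]
`largest` takes the values: 0 → 32

Answer: 32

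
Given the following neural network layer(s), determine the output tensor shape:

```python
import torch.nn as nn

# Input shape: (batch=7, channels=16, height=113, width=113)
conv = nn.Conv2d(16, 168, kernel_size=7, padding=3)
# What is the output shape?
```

Input: (7, 16, 113, 113) -> Output: (7, 168, 113, 113)

Answer: (7, 168, 113, 113)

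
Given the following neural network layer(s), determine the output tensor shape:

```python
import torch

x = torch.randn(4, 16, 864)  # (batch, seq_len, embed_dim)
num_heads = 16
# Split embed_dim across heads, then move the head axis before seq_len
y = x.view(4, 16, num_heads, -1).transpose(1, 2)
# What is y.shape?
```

Input: (4, 16, 864) -> head_dim = 864 // 16 = 54; after view: (4, 16, 16, 54) -> after transpose(1, 2): (4, 16, 16, 54) -> Output: (4, 16, 16, 54)

Answer: (4, 16, 16, 54)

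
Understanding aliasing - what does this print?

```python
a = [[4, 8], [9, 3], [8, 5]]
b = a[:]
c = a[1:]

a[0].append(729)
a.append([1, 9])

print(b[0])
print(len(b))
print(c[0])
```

Key concept: slice with nested mutation.
Step by step:
`a = [[4, 8], [9, 3], [8, 5]]` → a = [[4, 8], [9, 3], [8, 5]]
`b = a[:]` → b = [[4, 8], [9, 3], [8, 5]]
`c = a[1:]` → c = [[9, 3], [8, 5]]
`a[0].append(729)` → a = [[4, 8, 729], [9, 3], [8, 5]]; b = [[4, 8, 729], [9, 3], [8, 5]]
`a.append([1, 9])` → a = [[4, 8, 729], [9, 3], [8, 5], [1, 9]]
`print(b[0])` → prints [4, 8, 729]
`print(len(b))` → prints 3
`print(c[0])` → prints [9, 3]

Answer:
[4, 8, 729]
3
[9, 3]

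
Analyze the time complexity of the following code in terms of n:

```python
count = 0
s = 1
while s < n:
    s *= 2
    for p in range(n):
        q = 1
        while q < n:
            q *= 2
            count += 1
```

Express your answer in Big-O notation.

Each loop level contributes: log n × n × log n. Multiplying the contributions gives O(n log² n).

Answer: O(n log² n)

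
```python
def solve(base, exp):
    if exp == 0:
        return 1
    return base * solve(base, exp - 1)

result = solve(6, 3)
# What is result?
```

solve(6, 3) = 6 * 6 * 6 = 216

Answer: 216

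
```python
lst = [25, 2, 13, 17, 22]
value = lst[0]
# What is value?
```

Trace:
`lst = [25, 2, 13, 17, 22]` → lst = [25, 2, 13, 17, 22]
`value = lst[0]` → value = 25
So value = 25

Answer: 25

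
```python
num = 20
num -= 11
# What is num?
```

Trace:
`num = 20` → num = 20
`num -= 11` → num = 9
So num = 9

Answer: 9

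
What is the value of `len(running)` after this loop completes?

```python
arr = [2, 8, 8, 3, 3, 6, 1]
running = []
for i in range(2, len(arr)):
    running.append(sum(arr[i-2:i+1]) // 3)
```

Number of 3-element averages
`running` takes the values: [] → [6] → [6, 6] → [6, 6, 4] → [6, 6, 4, 4] → [6, 6, 4, 4, 3]
So `len(running)` = 5

Answer: 5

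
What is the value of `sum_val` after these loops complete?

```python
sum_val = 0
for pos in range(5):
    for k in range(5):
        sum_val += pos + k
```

Sum of all pos+k for pos,k in 5x5
`sum_val` takes the values: 0 → 1 → 3 → 6 → 10 → 11 → 13 → 16 → 20 → 25 → 27 → 30 → 34 → 39 → 45 → 48 → 52 → 57 → 63 → 70 → 74 → 79 → 85 → 92 → 100

Answer: 100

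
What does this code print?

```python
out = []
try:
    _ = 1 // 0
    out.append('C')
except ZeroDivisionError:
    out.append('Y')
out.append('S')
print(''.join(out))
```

Execution trace: 'Y' (except ZeroDivisionError) → 'S' (after the try/except). Output: YS

Answer: YS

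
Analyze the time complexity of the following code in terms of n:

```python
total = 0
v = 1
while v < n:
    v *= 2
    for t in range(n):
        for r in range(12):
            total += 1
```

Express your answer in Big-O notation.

Each loop level contributes: log n × n × 1. Multiplying the contributions gives O(n log n).

Answer: O(n log n)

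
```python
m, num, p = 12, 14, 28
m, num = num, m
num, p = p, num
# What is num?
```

Trace:
`m, num, p = 12, 14, 28` → m = 12; num = 14; p = 28
`m, num = num, m` → m = 14; num = 12
`num, p = p, num` → num = 28; p = 12
So num = 28

Answer: 28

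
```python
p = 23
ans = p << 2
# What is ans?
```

Trace:
`p = 23` → p = 23
`ans = p << 2` → ans = 92
So ans = 92

Answer: 92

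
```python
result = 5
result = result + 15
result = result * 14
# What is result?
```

Trace:
`result = 5` → result = 5
`result = result + 15` → result = 20
`result = result * 14` → result = 280
So result = 280

Answer: 280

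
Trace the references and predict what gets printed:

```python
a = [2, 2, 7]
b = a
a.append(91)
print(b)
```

Key concept: basic list aliasing.
Step by step:
`a = [2, 2, 7]` → a = [2, 2, 7]
`b = a` → b = [2, 2, 7] (same object as a)
`a.append(91)` → a = [2, 2, 7, 91] (same object as b); b = [2, 2, 7, 91] (same object as a)
`print(b)` → prints [2, 2, 7, 91]

Answer: [2, 2, 7, 91]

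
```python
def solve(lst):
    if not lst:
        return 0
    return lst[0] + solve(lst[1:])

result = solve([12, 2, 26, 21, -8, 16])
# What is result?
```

12 + 2 + 26 + 21 + (-8) + 16 + 0 = 69

Answer: 69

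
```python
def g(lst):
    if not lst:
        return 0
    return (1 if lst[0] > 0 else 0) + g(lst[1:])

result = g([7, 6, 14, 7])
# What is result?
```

Count of positive elements in [7, 6, 14, 7] = 4

Answer: 4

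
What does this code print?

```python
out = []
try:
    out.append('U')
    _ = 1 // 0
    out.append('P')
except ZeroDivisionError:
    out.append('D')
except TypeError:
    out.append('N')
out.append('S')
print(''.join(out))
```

Execution trace: 'U' (try body) → 'D' (except ZeroDivisionError) → 'S' (after the try/except). Output: UDS

Answer: UDS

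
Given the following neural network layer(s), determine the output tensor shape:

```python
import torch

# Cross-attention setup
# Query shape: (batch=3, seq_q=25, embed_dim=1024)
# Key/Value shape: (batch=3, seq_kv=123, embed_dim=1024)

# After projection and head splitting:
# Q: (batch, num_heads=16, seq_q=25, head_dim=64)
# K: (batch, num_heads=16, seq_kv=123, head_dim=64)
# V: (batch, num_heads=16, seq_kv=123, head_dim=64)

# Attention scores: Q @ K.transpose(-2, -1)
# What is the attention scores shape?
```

Input: (3, 25, 1024) -> Output: (3, 16, 25, 123)

Answer: (3, 16, 25, 123)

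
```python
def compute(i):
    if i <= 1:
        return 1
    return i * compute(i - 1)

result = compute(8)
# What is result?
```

compute(8) = 8 * 7 * 6 * 5 * 4 * 3 * 2 * 1 = 40320

Answer: 40320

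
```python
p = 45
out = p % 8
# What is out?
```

Trace:
`p = 45` → p = 45
`out = p % 8` → out = 5
So out = 5

Answer: 5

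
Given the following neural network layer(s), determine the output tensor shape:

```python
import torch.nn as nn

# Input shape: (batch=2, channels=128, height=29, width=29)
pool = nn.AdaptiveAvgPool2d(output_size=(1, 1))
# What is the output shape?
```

Input: (2, 128, 29, 29) -> Output: (2, 128, 1, 1)

Answer: (2, 128, 1, 1)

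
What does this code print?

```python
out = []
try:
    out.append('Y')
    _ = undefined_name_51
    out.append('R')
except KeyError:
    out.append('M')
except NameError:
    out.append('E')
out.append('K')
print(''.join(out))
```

Execution trace: 'Y' (try body) → 'E' (except NameError) → 'K' (after the try/except). Output: YEK

Answer: YEK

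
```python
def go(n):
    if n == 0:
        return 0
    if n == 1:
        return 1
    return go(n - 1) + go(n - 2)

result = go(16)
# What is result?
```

Build up from base cases: go(0)=0, go(1)=1, go(2)=1, go(3)=2, go(4)=3, go(5)=5, go(6)=8, ..., go(16)=987

Answer: 987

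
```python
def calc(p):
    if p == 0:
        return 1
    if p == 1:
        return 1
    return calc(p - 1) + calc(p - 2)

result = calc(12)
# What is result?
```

Build up from base cases: calc(0)=1, calc(1)=1, calc(2)=2, calc(3)=3, calc(4)=5, calc(5)=8, calc(6)=13, ..., calc(12)=233

Answer: 233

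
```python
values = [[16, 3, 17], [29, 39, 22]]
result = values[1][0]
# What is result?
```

Trace:
`values = [[16, 3, 17], [29, 39, 22]]` → values = [[16, 3, 17], [29, 39, 22]]
`result = values[1][0]` → result = 29
So result = 29

Answer: 29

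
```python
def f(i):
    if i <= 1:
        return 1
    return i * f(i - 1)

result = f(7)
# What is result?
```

f(7) = 7 * 6 * 5 * 4 * 3 * 2 * 1 = 5040

Answer: 5040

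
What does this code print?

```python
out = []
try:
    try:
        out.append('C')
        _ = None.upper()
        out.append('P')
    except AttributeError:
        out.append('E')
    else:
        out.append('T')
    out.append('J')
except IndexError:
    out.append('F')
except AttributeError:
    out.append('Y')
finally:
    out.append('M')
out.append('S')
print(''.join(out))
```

Execution trace: 'C' (inner try body) → 'E' (inner except AttributeError) → 'J' (try body, no exception) → 'M' (finally) → 'S' (after the try/except). Output: CEJMS

Answer: CEJMS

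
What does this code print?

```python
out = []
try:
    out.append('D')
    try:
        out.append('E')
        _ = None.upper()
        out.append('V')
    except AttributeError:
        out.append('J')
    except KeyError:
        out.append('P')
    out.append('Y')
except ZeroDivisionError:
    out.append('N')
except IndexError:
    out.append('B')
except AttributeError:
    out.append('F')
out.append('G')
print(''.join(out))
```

Execution trace: 'D' (try body) → 'E' (inner try body) → 'J' (inner except AttributeError) → 'Y' (try body, no exception) → 'G' (after the try/except). Output: DEJYG

Answer: DEJYG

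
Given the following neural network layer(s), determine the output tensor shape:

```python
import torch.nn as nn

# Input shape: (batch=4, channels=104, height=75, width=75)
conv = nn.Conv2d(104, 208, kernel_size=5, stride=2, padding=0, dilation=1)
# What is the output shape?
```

Input: (4, 104, 75, 75) -> Output: (4, 208, 36, 36)

Answer: (4, 208, 36, 36)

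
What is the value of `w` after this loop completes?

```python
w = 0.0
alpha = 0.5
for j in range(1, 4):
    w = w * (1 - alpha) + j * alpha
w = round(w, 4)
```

Moving average with lr=0.5
`w` takes the values: 0.0 → 0.5 → 1.25 → 2.125

Answer: 2.125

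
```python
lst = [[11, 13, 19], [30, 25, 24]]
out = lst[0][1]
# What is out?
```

Trace:
`lst = [[11, 13, 19], [30, 25, 24]]` → lst = [[11, 13, 19], [30, 25, 24]]
`out = lst[0][1]` → out = 13
So out = 13

Answer: 13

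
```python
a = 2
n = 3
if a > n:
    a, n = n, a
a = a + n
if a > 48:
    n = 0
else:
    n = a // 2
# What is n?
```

Trace:
`a = 2` → a = 2
`n = 3` → n = 3
`if a > n: ...` → a > n is False → no variable changes
`a = a + n` → a = 5
`if a > 48: ...` → a > 48 is False, take else branch → n = 2
So n = 2

Answer: 2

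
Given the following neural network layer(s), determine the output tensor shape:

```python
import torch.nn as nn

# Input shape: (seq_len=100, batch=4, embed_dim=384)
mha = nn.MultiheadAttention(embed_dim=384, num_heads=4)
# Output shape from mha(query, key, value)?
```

Input: (100, 4, 384) -> Output: (100, 4, 384)

Answer: (100, 4, 384)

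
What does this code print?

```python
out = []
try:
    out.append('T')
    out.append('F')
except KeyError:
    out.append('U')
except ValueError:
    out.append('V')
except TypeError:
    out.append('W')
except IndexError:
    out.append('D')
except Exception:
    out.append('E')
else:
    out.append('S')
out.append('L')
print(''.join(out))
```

Execution trace: 'T' (try body) → 'F' (try body, no exception) → 'S' (else) → 'L' (after the try/except). Output: TFSL

Answer: TFSL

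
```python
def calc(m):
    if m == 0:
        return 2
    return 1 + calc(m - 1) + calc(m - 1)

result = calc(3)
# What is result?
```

calc(m) = 1 + 2·calc(m-1), calc(0)=2. Closed form: (2+1)·2^3 - 1 = 23.

Answer: 23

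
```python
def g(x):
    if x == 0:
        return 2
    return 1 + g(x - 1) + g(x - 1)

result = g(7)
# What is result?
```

g(x) = 1 + 2·g(x-1), g(0)=2. Closed form: (2+1)·2^7 - 1 = 383.

Answer: 383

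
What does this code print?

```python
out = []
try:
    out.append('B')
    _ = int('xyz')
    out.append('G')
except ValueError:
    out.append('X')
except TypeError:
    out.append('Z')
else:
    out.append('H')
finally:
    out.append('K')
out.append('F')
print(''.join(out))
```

Execution trace: 'B' (try body) → 'X' (except ValueError) → 'K' (finally) → 'F' (after the try/except). Output: BXKF

Answer: BXKF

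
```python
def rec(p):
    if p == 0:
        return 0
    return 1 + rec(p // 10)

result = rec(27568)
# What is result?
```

Count of digits of 27568: 5

Answer: 5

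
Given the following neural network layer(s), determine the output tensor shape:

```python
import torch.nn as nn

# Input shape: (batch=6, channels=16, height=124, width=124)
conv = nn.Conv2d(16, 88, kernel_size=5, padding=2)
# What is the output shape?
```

Input: (6, 16, 124, 124) -> Output: (6, 88, 124, 124)

Answer: (6, 88, 124, 124)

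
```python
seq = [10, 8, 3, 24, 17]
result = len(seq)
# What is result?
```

Trace:
`seq = [10, 8, 3, 24, 17]` → seq = [10, 8, 3, 24, 17]
`result = len(seq)` → result = 5
So result = 5

Answer: 5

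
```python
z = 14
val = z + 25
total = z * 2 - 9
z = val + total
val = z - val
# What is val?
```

Trace:
`z = 14` → z = 14
`val = z + 25` → val = 39
`total = z * 2 - 9` → total = 19
`z = val + total` → z = 58
`val = z - val` → val = 19
So val = 19

Answer: 19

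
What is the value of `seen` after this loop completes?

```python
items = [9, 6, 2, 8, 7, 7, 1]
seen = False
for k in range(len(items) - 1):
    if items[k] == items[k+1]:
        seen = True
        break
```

Check consecutive duplicates in [9, 6, 2, 8, 7, 7, 1]
`seen` takes the values: False → True

Answer: True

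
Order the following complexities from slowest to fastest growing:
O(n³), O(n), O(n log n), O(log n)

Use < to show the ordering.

Ordered by growth rate: O(log n) < O(n) < O(n log n) < O(n³)

Answer: O(log n) < O(n) < O(n log n) < O(n³)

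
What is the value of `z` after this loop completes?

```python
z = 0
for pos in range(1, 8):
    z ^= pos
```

XOR of 1 to 7
`z` takes the values: 0 → 1 → 3 → 0 → 4 → 1 → 7 → 0

Answer: 0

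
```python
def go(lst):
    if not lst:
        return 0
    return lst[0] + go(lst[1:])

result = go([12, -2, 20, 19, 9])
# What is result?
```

12 + (-2) + 20 + 19 + 9 + 0 = 58

Answer: 58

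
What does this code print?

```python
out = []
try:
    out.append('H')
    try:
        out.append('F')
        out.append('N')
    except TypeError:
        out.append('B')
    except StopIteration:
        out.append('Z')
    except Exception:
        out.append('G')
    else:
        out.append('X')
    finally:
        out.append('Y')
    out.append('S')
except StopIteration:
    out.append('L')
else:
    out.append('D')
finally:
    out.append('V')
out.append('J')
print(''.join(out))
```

Execution trace: 'H' (try body) → 'F' (inner try body) → 'N' (inner try body, no exception) → 'X' (inner else) → 'Y' (inner finally) → 'S' (try body, no exception) → 'D' (else) → 'V' (finally) → 'J' (after the try/except). Output: HFNXYSDVJ

Answer: HFNXYSDVJ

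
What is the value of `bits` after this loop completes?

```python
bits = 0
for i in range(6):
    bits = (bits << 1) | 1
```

Build 6 consecutive 1-bits: 0b111111
`bits` takes the values: 0 → 1 → 3 → 7 → 15 → 31 → 63

Answer: 63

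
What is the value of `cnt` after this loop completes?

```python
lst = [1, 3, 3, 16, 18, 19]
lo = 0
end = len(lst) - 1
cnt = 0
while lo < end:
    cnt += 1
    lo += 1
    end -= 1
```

Iterations until pointers meet (list length 6)
`cnt` takes the values: 0 → 1 → 2 → 3

Answer: 3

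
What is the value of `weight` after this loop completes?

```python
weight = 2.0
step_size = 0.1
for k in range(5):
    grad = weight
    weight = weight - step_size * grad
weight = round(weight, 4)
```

Gradient descent: w = 2.0 * (1 - 0.1)^5
`weight` takes the values: 2.0 → 1.8 → 1.62 → 1.458 → 1.3122 → 1.18098 → 1.181

Answer: 1.181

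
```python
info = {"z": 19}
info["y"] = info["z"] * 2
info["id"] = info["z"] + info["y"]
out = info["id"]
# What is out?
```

Trace:
`info = {"z": 19}` → info = {'z': 19}
`info["y"] = info["z"] * 2` → info = {'z': 19, 'y': 38}
`info["id"] = info["z"] + info["y"]` → info = {'z': 19, 'y': 38, 'id': 57}
`out = info["id"]` → out = 57
So out = 57

Answer: 57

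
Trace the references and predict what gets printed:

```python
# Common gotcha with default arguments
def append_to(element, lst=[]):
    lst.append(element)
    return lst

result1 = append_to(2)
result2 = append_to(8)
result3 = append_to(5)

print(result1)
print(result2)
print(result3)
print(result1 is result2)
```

Key concept: mutable default argument gotcha.
Step by step:
`result1 = append_to(2)` → result1 = [2]
`result2 = append_to(8)` → result1 = [2, 8] (same object as result2); result2 = [2, 8] (same object as result1)
`result3 = append_to(5)` → result1 = [2, 8, 5] (same object as result2, result3); result2 = [2, 8, 5] (same object as result1, result3); result3 = [2, 8, 5] (same object as result1, result2)
`print(result1)` → prints [2, 8, 5]
`print(result2)` → prints [2, 8, 5]
`print(result3)` → prints [2, 8, 5]
`print(result1 is result2)` → prints True

Answer:
[2, 8, 5]
[2, 8, 5]
[2, 8, 5]
True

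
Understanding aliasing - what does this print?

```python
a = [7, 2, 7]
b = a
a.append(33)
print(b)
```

Key concept: basic list aliasing.
Step by step:
`a = [7, 2, 7]` → a = [7, 2, 7]
`b = a` → b = [7, 2, 7] (same object as a)
`a.append(33)` → a = [7, 2, 7, 33] (same object as b); b = [7, 2, 7, 33] (same object as a)
`print(b)` → prints [7, 2, 7, 33]

Answer: [7, 2, 7, 33]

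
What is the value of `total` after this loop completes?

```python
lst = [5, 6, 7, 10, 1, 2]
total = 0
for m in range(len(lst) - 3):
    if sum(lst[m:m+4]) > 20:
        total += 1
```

Count windows with sum > 20
`total` takes the values: 0 → 1 → 2

Answer: 2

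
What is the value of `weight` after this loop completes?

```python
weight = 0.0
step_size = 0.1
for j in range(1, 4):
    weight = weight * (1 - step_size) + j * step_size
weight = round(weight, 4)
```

Moving average with lr=0.1
`weight` takes the values: 0.0 → 0.1 → 0.29 → 0.561

Answer: 0.561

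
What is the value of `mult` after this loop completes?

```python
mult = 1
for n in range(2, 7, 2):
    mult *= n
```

Product of even numbers 2 to 6
`mult` takes the values: 1 → 2 → 8 → 48

Answer: 48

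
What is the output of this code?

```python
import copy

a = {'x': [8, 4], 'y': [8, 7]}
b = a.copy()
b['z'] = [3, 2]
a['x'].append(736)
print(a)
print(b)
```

Key concept: shallow copy of dict with mutable values.
Step by step:
`a = {'x': [8, 4], 'y': [8, 7]}` → a = {'x': [8, 4], 'y': [8, 7]}
`b = a.copy()` → b = {'x': [8, 4], 'y': [8, 7]}
`b['z'] = [3, 2]` → b = {'x': [8, 4], 'y': [8, 7], 'z': [3, 2]}
`a['x'].append(736)` → a = {'x': [8, 4, 736], 'y': [8, 7]}; b = {'x': [8, 4, 736], 'y': [8, 7], 'z': [3, 2]}
`print(a)` → prints {'x': [8, 4, 736], 'y': [8, 7]}
`print(b)` → prints {'x': [8, 4, 736], 'y': [8, 7], 'z': [3, 2]}

Answer:
{'x': [8, 4, 736], 'y': [8, 7]}
{'x': [8, 4, 736], 'y': [8, 7], 'z': [3, 2]}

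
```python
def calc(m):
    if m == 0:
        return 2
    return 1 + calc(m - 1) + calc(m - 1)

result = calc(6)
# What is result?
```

calc(m) = 1 + 2·calc(m-1), calc(0)=2. Closed form: (2+1)·2^6 - 1 = 191.

Answer: 191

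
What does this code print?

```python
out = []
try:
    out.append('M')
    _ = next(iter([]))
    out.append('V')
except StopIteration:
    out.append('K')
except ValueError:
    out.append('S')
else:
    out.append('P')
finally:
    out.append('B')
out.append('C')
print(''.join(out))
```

Execution trace: 'M' (try body) → 'K' (except StopIteration) → 'B' (finally) → 'C' (after the try/except). Output: MKBC

Answer: MKBC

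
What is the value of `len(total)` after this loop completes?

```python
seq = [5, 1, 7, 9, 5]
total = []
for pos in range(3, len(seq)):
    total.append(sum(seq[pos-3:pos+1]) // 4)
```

Number of 4-element averages
`total` takes the values: [] → [5] → [5, 5]
So `len(total)` = 2

Answer: 2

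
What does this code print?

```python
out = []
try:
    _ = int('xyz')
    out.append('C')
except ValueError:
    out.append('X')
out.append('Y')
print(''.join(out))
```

Execution trace: 'X' (except ValueError) → 'Y' (after the try/except). Output: XY

Answer: XY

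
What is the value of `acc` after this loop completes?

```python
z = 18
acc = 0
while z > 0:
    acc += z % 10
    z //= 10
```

Sum digits of 18
`acc` takes the values: 0 → 8 → 9

Answer: 9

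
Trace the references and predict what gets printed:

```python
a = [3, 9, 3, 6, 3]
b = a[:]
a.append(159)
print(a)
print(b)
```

Key concept: slice [:] creates copy.
Step by step:
`a = [3, 9, 3, 6, 3]` → a = [3, 9, 3, 6, 3]
`b = a[:]` → b = [3, 9, 3, 6, 3]
`a.append(159)` → a = [3, 9, 3, 6, 3, 159]
`print(a)` → prints [3, 9, 3, 6, 3, 159]
`print(b)` → prints [3, 9, 3, 6, 3]

Answer:
[3, 9, 3, 6, 3, 159]
[3, 9, 3, 6, 3]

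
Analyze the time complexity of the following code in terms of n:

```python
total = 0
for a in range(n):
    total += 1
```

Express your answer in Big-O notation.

Each loop level contributes: n. Multiplying the contributions gives O(n).

Answer: O(n)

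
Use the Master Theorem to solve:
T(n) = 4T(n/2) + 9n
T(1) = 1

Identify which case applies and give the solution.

a=4, b=2, f(n)=9n. log_2(4) = 2. Since c=1 < 2, Case 1 applies: T(n) = Θ(n^log_b(a)) = O(n^2).

Answer: O(n^2) - Case 1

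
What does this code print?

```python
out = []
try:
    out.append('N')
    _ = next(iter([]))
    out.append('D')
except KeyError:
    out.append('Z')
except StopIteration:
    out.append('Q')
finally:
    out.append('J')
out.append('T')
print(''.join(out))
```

Execution trace: 'N' (try body) → 'Q' (except StopIteration) → 'J' (finally) → 'T' (after the try/except). Output: NQJT

Answer: NQJT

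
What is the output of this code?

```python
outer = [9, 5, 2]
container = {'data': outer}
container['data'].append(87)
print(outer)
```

Key concept: dict holds reference to list.
Step by step:
`outer = [9, 5, 2]` → outer = [9, 5, 2]
`container = {'data': outer}` → container = {'data': [9, 5, 2]}
`container['data'].append(87)` → outer = [9, 5, 2, 87]; container = {'data': [9, 5, 2, 87]}
`print(outer)` → prints [9, 5, 2, 87]

Answer: [9, 5, 2, 87]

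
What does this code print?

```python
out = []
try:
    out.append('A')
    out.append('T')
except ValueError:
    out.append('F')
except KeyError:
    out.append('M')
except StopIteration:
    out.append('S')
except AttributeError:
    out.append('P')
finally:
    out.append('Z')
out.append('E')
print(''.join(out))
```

Execution trace: 'A' (try body) → 'T' (try body, no exception) → 'Z' (finally) → 'E' (after the try/except). Output: ATZE

Answer: ATZE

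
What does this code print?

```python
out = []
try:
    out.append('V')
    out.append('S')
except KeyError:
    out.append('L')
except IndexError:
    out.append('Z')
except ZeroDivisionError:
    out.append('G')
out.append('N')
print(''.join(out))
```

Execution trace: 'V' (try body) → 'S' (try body, no exception) → 'N' (after the try/except). Output: VSN

Answer: VSN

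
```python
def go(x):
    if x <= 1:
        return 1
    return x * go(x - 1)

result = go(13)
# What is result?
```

go(13) = 13 * 12 * 11 * 10 * 9 * 8 * 7 * 6 * 5 * 4 * 3 * 2 * 1 = 6227020800

Answer: 6227020800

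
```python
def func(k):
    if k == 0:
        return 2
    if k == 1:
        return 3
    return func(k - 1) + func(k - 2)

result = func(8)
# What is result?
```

Build up from base cases: func(0)=2, func(1)=3, func(2)=5, func(3)=8, func(4)=13, func(5)=21, func(6)=34, ..., func(8)=89

Answer: 89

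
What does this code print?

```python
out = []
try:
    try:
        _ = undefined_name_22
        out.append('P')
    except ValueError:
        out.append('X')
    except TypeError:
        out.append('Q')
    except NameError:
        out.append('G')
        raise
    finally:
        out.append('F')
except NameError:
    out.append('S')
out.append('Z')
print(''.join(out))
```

Execution trace: 'G' (inner except NameError) → 'F' (inner finally) → 'S' (outer except NameError) → 'Z' (after the try/except). Output: GFSZ

Answer: GFSZ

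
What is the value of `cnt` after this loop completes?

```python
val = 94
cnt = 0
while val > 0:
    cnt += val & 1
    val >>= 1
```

Count set bits in 94 (binary: 0b1011110)
`cnt` takes the values: 0 → 1 → 2 → 3 → 4 → 5

Answer: 5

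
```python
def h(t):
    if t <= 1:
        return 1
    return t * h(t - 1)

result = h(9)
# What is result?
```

h(9) = 9 * 8 * 7 * 6 * 5 * 4 * 3 * 2 * 1 = 362880

Answer: 362880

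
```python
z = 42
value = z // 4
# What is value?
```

Trace:
`z = 42` → z = 42
`value = z // 4` → value = 10
So value = 10

Answer: 10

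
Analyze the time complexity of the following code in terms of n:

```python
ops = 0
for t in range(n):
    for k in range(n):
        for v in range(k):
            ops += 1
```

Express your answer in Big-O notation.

Each loop level contributes: n × n × n. Multiplying the contributions gives O(n^3).

Answer: O(n^3)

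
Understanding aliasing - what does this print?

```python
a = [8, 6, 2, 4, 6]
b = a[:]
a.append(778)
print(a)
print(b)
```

Key concept: slice [:] creates copy.
Step by step:
`a = [8, 6, 2, 4, 6]` → a = [8, 6, 2, 4, 6]
`b = a[:]` → b = [8, 6, 2, 4, 6]
`a.append(778)` → a = [8, 6, 2, 4, 6, 778]
`print(a)` → prints [8, 6, 2, 4, 6, 778]
`print(b)` → prints [8, 6, 2, 4, 6]

Answer:
[8, 6, 2, 4, 6, 778]
[8, 6, 2, 4, 6]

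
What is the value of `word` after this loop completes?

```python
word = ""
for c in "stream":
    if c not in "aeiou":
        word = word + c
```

Remove vowels from 'stream'
`word` takes the values: "" → "s" → "st" → "str" → "strm"

Answer: "strm"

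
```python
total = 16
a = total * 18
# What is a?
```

Trace:
`total = 16` → total = 16
`a = total * 18` → a = 288
So a = 288

Answer: 288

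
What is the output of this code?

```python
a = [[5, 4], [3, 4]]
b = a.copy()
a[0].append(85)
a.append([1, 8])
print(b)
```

Key concept: shallow copy with nested lists.
Step by step:
`a = [[5, 4], [3, 4]]` → a = [[5, 4], [3, 4]]
`b = a.copy()` → b = [[5, 4], [3, 4]]
`a[0].append(85)` → a = [[5, 4, 85], [3, 4]]; b = [[5, 4, 85], [3, 4]]
`a.append([1, 8])` → a = [[5, 4, 85], [3, 4], [1, 8]]
`print(b)` → prints [[5, 4, 85], [3, 4]]

Answer: [[5, 4, 85], [3, 4]]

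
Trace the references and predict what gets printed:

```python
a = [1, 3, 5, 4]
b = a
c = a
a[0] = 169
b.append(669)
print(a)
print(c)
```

Key concept: multiple aliases.
Step by step:
`a = [1, 3, 5, 4]` → a = [1, 3, 5, 4]
`b = a` → b = [1, 3, 5, 4] (same object as a)
`c = a` → c = [1, 3, 5, 4] (same object as a, b)
`a[0] = 169` → a = [169, 3, 5, 4] (same object as b, c); b = [169, 3, 5, 4] (same object as a, c); c = [169, 3, 5, 4] (same object as a, b)
`b.append(669)` → a = [169, 3, 5, 4, 669] (same object as b, c); b = [169, 3, 5, 4, 669] (same object as a, c); c = [169, 3, 5, 4, 669] (same object as a, b)
`print(a)` → prints [169, 3, 5, 4, 669]
`print(c)` → prints [169, 3, 5, 4, 669]

Answer:
[169, 3, 5, 4, 669]
[169, 3, 5, 4, 669]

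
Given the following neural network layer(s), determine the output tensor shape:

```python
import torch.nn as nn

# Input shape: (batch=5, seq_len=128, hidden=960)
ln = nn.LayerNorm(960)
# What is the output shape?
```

Input: (5, 128, 960) -> Output: (5, 128, 960)

Answer: (5, 128, 960)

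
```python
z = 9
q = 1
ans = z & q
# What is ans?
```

Trace:
`z = 9` → z = 9
`q = 1` → q = 1
`ans = z & q` → ans = 1
So ans = 1

Answer: 1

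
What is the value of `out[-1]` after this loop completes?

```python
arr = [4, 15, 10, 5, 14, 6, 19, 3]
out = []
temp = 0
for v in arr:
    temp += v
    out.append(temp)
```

Cumulative sum ends at 76
`out` takes the values: [] → [4] → [4, 19] → [4, 19, 29] → [4, 19, 29, 34] → [4, 19, 29, 34, 48] → [4, 19, 29, 34, 48, 54] → [4, 19, 29, 34, 48, 54, 73] → [4, 19, 29, 34, 48, 54, 73, 76]
So `out[-1]` = 76

Answer: 76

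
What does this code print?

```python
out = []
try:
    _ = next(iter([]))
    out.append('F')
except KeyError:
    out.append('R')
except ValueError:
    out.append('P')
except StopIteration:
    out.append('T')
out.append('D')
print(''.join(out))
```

Execution trace: 'T' (except StopIteration) → 'D' (after the try/except). Output: TD

Answer: TD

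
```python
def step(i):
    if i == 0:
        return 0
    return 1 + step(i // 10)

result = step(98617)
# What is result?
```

Count of digits of 98617: 5

Answer: 5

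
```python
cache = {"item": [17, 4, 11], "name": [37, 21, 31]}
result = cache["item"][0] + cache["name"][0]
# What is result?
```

Trace:
`cache = {"item": [17, 4, 11], "name": [37, 21, 31]}` → cache = {'item': [17, 4, 11], 'name': [37, 21, 31]}
`result = cache["item"][0] + cache["name"][0]` → result = 54
So result = 54

Answer: 54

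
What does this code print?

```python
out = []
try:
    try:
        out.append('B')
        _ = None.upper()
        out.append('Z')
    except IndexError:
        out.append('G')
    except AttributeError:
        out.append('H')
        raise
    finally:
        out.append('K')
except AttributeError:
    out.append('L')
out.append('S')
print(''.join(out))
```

Execution trace: 'B' (inner try body) → 'H' (inner except AttributeError) → 'K' (inner finally) → 'L' (outer except AttributeError) → 'S' (after the try/except). Output: BHKLS

Answer: BHKLS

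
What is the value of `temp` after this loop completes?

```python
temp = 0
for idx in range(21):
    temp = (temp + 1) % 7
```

Increment mod 7, 21 times = 0
`temp` takes the values: 0 → 1 → 2 → 3 → 4 → 5 → 6 → 0 → 1 → 2 → 3 → 4 → 5 → 6 → 0 → 1 → 2 → 3 → 4 → 5 → 6 → 0

Answer: 0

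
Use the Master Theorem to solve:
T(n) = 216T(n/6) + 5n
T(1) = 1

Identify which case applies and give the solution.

a=216, b=6, f(n)=5n. log_6(216) = 3. Since c=1 < 3, Case 1 applies: T(n) = Θ(n^log_b(a)) = O(n^3).

Answer: O(n^3) - Case 1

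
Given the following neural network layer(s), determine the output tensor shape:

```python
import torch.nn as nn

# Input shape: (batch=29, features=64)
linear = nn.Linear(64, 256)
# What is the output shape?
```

Input: (29, 64) -> Output: (29, 256)

Answer: (29, 256)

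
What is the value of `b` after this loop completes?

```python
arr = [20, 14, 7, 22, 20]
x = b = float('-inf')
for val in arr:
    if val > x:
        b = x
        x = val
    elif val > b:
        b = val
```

Second largest (with repeats) in [20, 14, 7, 22, 20]
`b` takes the values: -inf → 14 → 20

Answer: 20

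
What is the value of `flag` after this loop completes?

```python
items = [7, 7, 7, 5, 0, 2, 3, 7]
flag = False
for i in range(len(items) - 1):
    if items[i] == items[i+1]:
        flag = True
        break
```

Check consecutive duplicates in [7, 7, 7, 5, 0, 2, 3, 7]
`flag` takes the values: False → True

Answer: True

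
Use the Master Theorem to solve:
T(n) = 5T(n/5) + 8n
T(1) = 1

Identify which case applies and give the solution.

a=5, b=5, f(n)=8n. log_5(5) = 1. Since c=1 = 1, Case 2 applies: T(n) = Θ(n^log_b(a) · log n) = O(n log n).

Answer: O(n log n) - Case 2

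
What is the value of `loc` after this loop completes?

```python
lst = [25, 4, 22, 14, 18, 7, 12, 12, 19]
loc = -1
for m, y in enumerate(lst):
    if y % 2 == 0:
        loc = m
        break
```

First even number index in [25, 4, 22, 14, 18, 7, 12, 12, 19]
`loc` takes the values: -1 → 1

Answer: 1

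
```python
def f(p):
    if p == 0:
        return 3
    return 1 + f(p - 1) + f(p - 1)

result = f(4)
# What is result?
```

f(p) = 1 + 2·f(p-1), f(0)=3. Closed form: (3+1)·2^4 - 1 = 63.

Answer: 63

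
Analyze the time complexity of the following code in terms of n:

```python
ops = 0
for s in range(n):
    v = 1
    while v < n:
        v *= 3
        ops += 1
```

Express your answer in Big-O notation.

Each loop level contributes: n × log n. Multiplying the contributions gives O(n log n).

Answer: O(n log n)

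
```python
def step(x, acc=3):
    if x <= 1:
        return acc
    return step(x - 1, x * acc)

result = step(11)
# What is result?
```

Accumulator trace (n, acc): (11, 3) -> (10, 33) -> (9, 330) -> (8, 2970) -> (7, 23760) -> (6, 166320) -> (5, 997920) -> (4, 4989600) -> (3, 19958400) -> (2, 59875200) -> (1, 119750400) -> return 119750400

Answer: 119750400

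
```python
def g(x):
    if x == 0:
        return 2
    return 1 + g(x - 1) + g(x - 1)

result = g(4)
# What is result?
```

g(x) = 1 + 2·g(x-1), g(0)=2. Closed form: (2+1)·2^4 - 1 = 47.

Answer: 47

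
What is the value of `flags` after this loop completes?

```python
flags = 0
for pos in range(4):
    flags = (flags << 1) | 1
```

Build 4 consecutive 1-bits: 0b1111
`flags` takes the values: 0 → 1 → 3 → 7 → 15

Answer: 15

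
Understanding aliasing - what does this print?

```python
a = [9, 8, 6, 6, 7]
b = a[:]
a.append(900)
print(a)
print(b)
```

Key concept: slice [:] creates copy.
Step by step:
`a = [9, 8, 6, 6, 7]` → a = [9, 8, 6, 6, 7]
`b = a[:]` → b = [9, 8, 6, 6, 7]
`a.append(900)` → a = [9, 8, 6, 6, 7, 900]
`print(a)` → prints [9, 8, 6, 6, 7, 900]
`print(b)` → prints [9, 8, 6, 6, 7]

Answer:
[9, 8, 6, 6, 7, 900]
[9, 8, 6, 6, 7]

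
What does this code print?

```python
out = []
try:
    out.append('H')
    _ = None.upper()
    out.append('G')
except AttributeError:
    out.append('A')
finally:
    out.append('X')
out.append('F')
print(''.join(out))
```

Execution trace: 'H' (try body) → 'A' (except AttributeError) → 'X' (finally) → 'F' (after the try/except). Output: HAXF

Answer: HAXF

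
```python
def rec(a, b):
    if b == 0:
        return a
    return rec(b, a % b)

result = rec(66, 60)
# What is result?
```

rec(66, 60) -> rec(60, 6) -> rec(6, 0) -> 6

Answer: 6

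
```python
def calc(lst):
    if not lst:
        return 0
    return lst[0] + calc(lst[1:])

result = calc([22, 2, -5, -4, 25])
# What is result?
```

22 + 2 + (-5) + (-4) + 25 + 0 = 40

Answer: 40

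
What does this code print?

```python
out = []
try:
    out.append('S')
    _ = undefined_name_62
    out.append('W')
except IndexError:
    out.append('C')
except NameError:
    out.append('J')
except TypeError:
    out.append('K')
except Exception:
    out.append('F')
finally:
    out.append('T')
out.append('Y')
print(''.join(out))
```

Execution trace: 'S' (try body) → 'J' (except NameError) → 'T' (finally) → 'Y' (after the try/except). Output: SJTY

Answer: SJTY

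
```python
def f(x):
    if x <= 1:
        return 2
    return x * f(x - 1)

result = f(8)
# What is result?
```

f(8) = 8 * 7 * 6 * 5 * 4 * 3 * 2 * 2 = 80640

Answer: 80640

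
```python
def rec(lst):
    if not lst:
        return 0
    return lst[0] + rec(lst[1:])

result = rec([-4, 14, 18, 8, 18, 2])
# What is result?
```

(-4) + 14 + 18 + 8 + 18 + 2 + 0 = 56

Answer: 56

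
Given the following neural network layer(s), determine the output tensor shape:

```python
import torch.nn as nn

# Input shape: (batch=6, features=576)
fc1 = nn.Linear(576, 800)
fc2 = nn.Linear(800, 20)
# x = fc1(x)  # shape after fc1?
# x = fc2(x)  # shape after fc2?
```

Input: (6, 576) -> after fc1: (6, 800) -> Output: (6, 20)

Answer: (6, 20)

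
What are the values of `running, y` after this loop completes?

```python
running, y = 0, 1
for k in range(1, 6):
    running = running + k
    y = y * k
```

Sum and factorial of 1 to 5
`running, y` takes the values: (0, 1) → (1, 1) → (3, 1) → (3, 2) → (6, 2) → (6, 6) → (10, 6) → (10, 24) → (15, 24) → (15, 120)

Answer: 15, 120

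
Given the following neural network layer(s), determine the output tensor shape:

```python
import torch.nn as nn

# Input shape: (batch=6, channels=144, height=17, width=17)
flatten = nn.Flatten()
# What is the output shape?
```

Input: (6, 144, 17, 17) -> Output: (6, 41616)

Answer: (6, 41616)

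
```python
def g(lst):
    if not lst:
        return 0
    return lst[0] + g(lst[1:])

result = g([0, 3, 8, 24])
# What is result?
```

0 + 3 + 8 + 24 + 0 = 35

Answer: 35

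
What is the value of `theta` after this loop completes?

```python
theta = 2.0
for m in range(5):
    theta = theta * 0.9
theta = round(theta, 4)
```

Exponential decay: 2.0 * 0.9^5
`theta` takes the values: 2.0 → 1.8 → 1.62 → 1.458 → 1.3122 → 1.18098 → 1.181

Answer: 1.181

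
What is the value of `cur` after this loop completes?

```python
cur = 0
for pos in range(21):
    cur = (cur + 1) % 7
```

Increment mod 7, 21 times = 0
`cur` takes the values: 0 → 1 → 2 → 3 → 4 → 5 → 6 → 0 → 1 → 2 → 3 → 4 → 5 → 6 → 0 → 1 → 2 → 3 → 4 → 5 → 6 → 0

Answer: 0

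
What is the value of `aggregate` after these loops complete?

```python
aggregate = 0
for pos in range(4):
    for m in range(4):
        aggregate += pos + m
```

Sum of all pos+m for pos,m in 4x4
`aggregate` takes the values: 0 → 1 → 3 → 6 → 7 → 9 → 12 → 16 → 18 → 21 → 25 → 30 → 33 → 37 → 42 → 48

Answer: 48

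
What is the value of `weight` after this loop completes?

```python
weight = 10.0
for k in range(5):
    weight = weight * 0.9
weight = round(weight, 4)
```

Exponential decay: 10.0 * 0.9^5
`weight` takes the values: 10.0 → 9.0 → 8.1 → 7.29 → 6.561 → 5.9049

Answer: 5.9049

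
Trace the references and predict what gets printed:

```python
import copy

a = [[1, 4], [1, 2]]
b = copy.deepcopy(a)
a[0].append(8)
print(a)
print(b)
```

Key concept: deep copy is fully independent.
Step by step:
`a = [[1, 4], [1, 2]]` → a = [[1, 4], [1, 2]]
`b = copy.deepcopy(a)` → b = [[1, 4], [1, 2]]
`a[0].append(8)` → a = [[1, 4, 8], [1, 2]]
`print(a)` → prints [[1, 4, 8], [1, 2]]
`print(b)` → prints [[1, 4], [1, 2]]

Answer:
[[1, 4, 8], [1, 2]]
[[1, 4], [1, 2]]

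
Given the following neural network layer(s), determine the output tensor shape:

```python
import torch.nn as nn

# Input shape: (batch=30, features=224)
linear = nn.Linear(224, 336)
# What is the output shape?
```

Input: (30, 224) -> Output: (30, 336)

Answer: (30, 336)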